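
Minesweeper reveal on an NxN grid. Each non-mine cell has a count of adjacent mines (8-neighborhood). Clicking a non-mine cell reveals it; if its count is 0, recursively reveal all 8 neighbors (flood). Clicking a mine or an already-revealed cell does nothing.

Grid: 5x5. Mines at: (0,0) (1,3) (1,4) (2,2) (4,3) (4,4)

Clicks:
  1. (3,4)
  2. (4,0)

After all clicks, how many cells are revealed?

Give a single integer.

Answer: 11

Derivation:
Click 1 (3,4) count=2: revealed 1 new [(3,4)] -> total=1
Click 2 (4,0) count=0: revealed 10 new [(1,0) (1,1) (2,0) (2,1) (3,0) (3,1) (3,2) (4,0) (4,1) (4,2)] -> total=11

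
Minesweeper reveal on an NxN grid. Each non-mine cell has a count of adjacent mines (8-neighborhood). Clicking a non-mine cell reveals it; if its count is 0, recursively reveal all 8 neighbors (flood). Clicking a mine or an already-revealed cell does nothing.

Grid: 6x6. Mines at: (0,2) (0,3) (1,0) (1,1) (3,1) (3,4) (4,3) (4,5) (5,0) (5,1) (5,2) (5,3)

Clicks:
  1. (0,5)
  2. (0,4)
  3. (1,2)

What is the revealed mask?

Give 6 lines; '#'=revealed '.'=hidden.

Click 1 (0,5) count=0: revealed 6 new [(0,4) (0,5) (1,4) (1,5) (2,4) (2,5)] -> total=6
Click 2 (0,4) count=1: revealed 0 new [(none)] -> total=6
Click 3 (1,2) count=3: revealed 1 new [(1,2)] -> total=7

Answer: ....##
..#.##
....##
......
......
......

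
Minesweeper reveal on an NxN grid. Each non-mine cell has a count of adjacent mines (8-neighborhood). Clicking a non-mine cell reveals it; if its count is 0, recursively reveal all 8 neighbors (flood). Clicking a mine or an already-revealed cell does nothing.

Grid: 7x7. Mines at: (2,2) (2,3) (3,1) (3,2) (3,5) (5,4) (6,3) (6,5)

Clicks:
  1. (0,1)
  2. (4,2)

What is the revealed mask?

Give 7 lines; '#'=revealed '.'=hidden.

Click 1 (0,1) count=0: revealed 19 new [(0,0) (0,1) (0,2) (0,3) (0,4) (0,5) (0,6) (1,0) (1,1) (1,2) (1,3) (1,4) (1,5) (1,6) (2,0) (2,1) (2,4) (2,5) (2,6)] -> total=19
Click 2 (4,2) count=2: revealed 1 new [(4,2)] -> total=20

Answer: #######
#######
##..###
.......
..#....
.......
.......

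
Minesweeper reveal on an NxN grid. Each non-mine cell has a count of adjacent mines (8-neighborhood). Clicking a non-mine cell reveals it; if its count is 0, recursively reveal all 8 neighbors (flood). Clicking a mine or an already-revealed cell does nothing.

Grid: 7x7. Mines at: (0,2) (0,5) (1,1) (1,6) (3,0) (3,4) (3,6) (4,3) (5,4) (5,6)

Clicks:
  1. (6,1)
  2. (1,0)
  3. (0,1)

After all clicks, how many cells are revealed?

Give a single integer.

Click 1 (6,1) count=0: revealed 11 new [(4,0) (4,1) (4,2) (5,0) (5,1) (5,2) (5,3) (6,0) (6,1) (6,2) (6,3)] -> total=11
Click 2 (1,0) count=1: revealed 1 new [(1,0)] -> total=12
Click 3 (0,1) count=2: revealed 1 new [(0,1)] -> total=13

Answer: 13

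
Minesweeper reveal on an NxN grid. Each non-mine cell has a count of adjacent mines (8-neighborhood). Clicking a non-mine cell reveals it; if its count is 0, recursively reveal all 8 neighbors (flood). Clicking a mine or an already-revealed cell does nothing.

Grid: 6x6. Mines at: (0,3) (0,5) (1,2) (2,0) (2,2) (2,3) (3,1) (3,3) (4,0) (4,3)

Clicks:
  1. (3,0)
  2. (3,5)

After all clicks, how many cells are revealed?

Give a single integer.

Click 1 (3,0) count=3: revealed 1 new [(3,0)] -> total=1
Click 2 (3,5) count=0: revealed 10 new [(1,4) (1,5) (2,4) (2,5) (3,4) (3,5) (4,4) (4,5) (5,4) (5,5)] -> total=11

Answer: 11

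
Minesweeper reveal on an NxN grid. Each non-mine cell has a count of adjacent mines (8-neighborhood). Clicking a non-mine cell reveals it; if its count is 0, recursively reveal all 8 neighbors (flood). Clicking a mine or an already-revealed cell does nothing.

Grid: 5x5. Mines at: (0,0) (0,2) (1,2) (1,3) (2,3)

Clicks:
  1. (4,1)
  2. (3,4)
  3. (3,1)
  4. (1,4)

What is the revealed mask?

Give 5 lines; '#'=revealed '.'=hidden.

Answer: .....
##..#
###..
#####
#####

Derivation:
Click 1 (4,1) count=0: revealed 15 new [(1,0) (1,1) (2,0) (2,1) (2,2) (3,0) (3,1) (3,2) (3,3) (3,4) (4,0) (4,1) (4,2) (4,3) (4,4)] -> total=15
Click 2 (3,4) count=1: revealed 0 new [(none)] -> total=15
Click 3 (3,1) count=0: revealed 0 new [(none)] -> total=15
Click 4 (1,4) count=2: revealed 1 new [(1,4)] -> total=16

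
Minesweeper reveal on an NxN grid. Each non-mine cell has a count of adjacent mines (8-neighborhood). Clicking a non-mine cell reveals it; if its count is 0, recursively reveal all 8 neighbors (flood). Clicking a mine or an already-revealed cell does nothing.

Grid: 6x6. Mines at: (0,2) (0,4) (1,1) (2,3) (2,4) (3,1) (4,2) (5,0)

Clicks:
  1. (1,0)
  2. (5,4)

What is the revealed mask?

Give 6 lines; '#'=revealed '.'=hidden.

Answer: ......
#.....
......
...###
...###
...###

Derivation:
Click 1 (1,0) count=1: revealed 1 new [(1,0)] -> total=1
Click 2 (5,4) count=0: revealed 9 new [(3,3) (3,4) (3,5) (4,3) (4,4) (4,5) (5,3) (5,4) (5,5)] -> total=10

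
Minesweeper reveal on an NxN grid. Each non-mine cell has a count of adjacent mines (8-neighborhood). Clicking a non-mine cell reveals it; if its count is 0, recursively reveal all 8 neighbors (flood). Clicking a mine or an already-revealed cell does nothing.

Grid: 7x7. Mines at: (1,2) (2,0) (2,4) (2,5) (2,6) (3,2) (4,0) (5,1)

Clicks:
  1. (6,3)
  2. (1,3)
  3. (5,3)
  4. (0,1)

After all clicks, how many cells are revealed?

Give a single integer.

Answer: 21

Derivation:
Click 1 (6,3) count=0: revealed 19 new [(3,3) (3,4) (3,5) (3,6) (4,2) (4,3) (4,4) (4,5) (4,6) (5,2) (5,3) (5,4) (5,5) (5,6) (6,2) (6,3) (6,4) (6,5) (6,6)] -> total=19
Click 2 (1,3) count=2: revealed 1 new [(1,3)] -> total=20
Click 3 (5,3) count=0: revealed 0 new [(none)] -> total=20
Click 4 (0,1) count=1: revealed 1 new [(0,1)] -> total=21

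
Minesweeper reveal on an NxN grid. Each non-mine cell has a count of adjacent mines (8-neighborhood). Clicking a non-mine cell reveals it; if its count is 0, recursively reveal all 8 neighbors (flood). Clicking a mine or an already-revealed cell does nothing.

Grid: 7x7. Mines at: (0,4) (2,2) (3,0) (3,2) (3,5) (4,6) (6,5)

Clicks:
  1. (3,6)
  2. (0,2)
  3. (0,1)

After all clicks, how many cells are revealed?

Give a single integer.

Click 1 (3,6) count=2: revealed 1 new [(3,6)] -> total=1
Click 2 (0,2) count=0: revealed 10 new [(0,0) (0,1) (0,2) (0,3) (1,0) (1,1) (1,2) (1,3) (2,0) (2,1)] -> total=11
Click 3 (0,1) count=0: revealed 0 new [(none)] -> total=11

Answer: 11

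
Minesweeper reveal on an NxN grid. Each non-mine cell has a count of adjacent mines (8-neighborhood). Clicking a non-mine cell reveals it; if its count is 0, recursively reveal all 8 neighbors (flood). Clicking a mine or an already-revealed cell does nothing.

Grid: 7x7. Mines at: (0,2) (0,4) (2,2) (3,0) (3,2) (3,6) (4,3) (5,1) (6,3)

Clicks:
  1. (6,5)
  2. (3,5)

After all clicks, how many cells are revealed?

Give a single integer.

Click 1 (6,5) count=0: revealed 9 new [(4,4) (4,5) (4,6) (5,4) (5,5) (5,6) (6,4) (6,5) (6,6)] -> total=9
Click 2 (3,5) count=1: revealed 1 new [(3,5)] -> total=10

Answer: 10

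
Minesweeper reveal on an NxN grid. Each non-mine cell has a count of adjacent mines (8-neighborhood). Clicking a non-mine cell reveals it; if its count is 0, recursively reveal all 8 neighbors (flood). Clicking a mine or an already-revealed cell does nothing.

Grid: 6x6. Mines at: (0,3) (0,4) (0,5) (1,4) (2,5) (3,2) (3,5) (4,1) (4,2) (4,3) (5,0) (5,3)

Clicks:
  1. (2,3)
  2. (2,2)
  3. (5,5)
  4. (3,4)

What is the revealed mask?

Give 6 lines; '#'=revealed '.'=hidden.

Click 1 (2,3) count=2: revealed 1 new [(2,3)] -> total=1
Click 2 (2,2) count=1: revealed 1 new [(2,2)] -> total=2
Click 3 (5,5) count=0: revealed 4 new [(4,4) (4,5) (5,4) (5,5)] -> total=6
Click 4 (3,4) count=3: revealed 1 new [(3,4)] -> total=7

Answer: ......
......
..##..
....#.
....##
....##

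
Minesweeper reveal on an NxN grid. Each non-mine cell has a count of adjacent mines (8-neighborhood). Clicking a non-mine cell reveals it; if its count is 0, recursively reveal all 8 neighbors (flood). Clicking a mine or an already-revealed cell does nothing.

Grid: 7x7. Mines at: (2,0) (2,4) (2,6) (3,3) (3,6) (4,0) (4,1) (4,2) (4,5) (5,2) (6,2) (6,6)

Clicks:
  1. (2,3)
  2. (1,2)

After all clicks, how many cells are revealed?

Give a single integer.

Answer: 17

Derivation:
Click 1 (2,3) count=2: revealed 1 new [(2,3)] -> total=1
Click 2 (1,2) count=0: revealed 16 new [(0,0) (0,1) (0,2) (0,3) (0,4) (0,5) (0,6) (1,0) (1,1) (1,2) (1,3) (1,4) (1,5) (1,6) (2,1) (2,2)] -> total=17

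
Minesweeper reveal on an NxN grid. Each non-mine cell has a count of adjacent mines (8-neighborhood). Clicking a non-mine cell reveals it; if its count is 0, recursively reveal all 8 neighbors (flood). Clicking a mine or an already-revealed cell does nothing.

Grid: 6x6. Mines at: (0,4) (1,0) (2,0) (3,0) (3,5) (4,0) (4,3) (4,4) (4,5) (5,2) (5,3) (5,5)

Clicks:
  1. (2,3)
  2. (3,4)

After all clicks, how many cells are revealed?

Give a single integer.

Click 1 (2,3) count=0: revealed 15 new [(0,1) (0,2) (0,3) (1,1) (1,2) (1,3) (1,4) (2,1) (2,2) (2,3) (2,4) (3,1) (3,2) (3,3) (3,4)] -> total=15
Click 2 (3,4) count=4: revealed 0 new [(none)] -> total=15

Answer: 15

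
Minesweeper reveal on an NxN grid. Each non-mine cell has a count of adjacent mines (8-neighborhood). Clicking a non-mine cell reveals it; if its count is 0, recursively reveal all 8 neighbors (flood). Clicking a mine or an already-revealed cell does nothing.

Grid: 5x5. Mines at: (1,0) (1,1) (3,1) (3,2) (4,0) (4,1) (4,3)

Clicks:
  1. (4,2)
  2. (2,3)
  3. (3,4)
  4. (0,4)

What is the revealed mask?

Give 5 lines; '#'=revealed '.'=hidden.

Answer: ..###
..###
..###
...##
..#..

Derivation:
Click 1 (4,2) count=4: revealed 1 new [(4,2)] -> total=1
Click 2 (2,3) count=1: revealed 1 new [(2,3)] -> total=2
Click 3 (3,4) count=1: revealed 1 new [(3,4)] -> total=3
Click 4 (0,4) count=0: revealed 9 new [(0,2) (0,3) (0,4) (1,2) (1,3) (1,4) (2,2) (2,4) (3,3)] -> total=12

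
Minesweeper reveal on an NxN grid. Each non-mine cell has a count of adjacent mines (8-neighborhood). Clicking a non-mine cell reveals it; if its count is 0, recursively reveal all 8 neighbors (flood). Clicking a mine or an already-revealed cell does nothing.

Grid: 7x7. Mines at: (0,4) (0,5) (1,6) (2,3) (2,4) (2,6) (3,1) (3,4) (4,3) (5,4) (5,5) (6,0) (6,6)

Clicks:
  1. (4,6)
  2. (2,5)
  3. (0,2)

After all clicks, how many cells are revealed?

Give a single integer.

Click 1 (4,6) count=1: revealed 1 new [(4,6)] -> total=1
Click 2 (2,5) count=4: revealed 1 new [(2,5)] -> total=2
Click 3 (0,2) count=0: revealed 11 new [(0,0) (0,1) (0,2) (0,3) (1,0) (1,1) (1,2) (1,3) (2,0) (2,1) (2,2)] -> total=13

Answer: 13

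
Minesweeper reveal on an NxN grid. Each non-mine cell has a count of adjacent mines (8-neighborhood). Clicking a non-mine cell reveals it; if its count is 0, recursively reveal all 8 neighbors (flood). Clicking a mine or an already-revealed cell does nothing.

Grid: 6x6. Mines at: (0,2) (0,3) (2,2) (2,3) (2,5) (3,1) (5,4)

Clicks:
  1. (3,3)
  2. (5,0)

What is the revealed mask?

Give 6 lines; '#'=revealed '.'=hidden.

Click 1 (3,3) count=2: revealed 1 new [(3,3)] -> total=1
Click 2 (5,0) count=0: revealed 8 new [(4,0) (4,1) (4,2) (4,3) (5,0) (5,1) (5,2) (5,3)] -> total=9

Answer: ......
......
......
...#..
####..
####..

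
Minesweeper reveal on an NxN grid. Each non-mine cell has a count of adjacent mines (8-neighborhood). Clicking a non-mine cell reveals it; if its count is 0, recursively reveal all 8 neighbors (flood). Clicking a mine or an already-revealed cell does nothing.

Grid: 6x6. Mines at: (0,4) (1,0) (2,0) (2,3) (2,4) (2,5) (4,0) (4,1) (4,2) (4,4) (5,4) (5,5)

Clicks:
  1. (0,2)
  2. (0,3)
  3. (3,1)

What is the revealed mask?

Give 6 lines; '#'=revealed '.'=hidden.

Answer: .###..
.###..
......
.#....
......
......

Derivation:
Click 1 (0,2) count=0: revealed 6 new [(0,1) (0,2) (0,3) (1,1) (1,2) (1,3)] -> total=6
Click 2 (0,3) count=1: revealed 0 new [(none)] -> total=6
Click 3 (3,1) count=4: revealed 1 new [(3,1)] -> total=7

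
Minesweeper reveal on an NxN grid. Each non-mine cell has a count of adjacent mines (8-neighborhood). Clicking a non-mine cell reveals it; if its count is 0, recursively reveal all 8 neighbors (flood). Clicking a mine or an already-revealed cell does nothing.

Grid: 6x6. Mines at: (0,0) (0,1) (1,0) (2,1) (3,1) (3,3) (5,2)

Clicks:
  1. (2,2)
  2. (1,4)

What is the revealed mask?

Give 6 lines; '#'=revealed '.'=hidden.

Click 1 (2,2) count=3: revealed 1 new [(2,2)] -> total=1
Click 2 (1,4) count=0: revealed 19 new [(0,2) (0,3) (0,4) (0,5) (1,2) (1,3) (1,4) (1,5) (2,3) (2,4) (2,5) (3,4) (3,5) (4,3) (4,4) (4,5) (5,3) (5,4) (5,5)] -> total=20

Answer: ..####
..####
..####
....##
...###
...###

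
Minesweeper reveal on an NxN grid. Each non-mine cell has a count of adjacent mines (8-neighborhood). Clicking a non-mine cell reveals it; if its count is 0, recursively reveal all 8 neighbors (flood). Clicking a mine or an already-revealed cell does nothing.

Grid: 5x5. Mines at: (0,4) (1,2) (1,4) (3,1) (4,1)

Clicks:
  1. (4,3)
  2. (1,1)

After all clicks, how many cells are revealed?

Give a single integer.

Click 1 (4,3) count=0: revealed 9 new [(2,2) (2,3) (2,4) (3,2) (3,3) (3,4) (4,2) (4,3) (4,4)] -> total=9
Click 2 (1,1) count=1: revealed 1 new [(1,1)] -> total=10

Answer: 10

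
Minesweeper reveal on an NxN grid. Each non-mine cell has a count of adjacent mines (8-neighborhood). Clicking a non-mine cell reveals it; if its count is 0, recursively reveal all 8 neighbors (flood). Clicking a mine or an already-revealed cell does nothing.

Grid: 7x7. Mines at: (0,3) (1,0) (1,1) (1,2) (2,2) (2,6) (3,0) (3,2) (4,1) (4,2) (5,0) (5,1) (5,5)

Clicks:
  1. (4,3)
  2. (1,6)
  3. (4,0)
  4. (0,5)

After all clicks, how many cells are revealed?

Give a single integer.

Answer: 8

Derivation:
Click 1 (4,3) count=2: revealed 1 new [(4,3)] -> total=1
Click 2 (1,6) count=1: revealed 1 new [(1,6)] -> total=2
Click 3 (4,0) count=4: revealed 1 new [(4,0)] -> total=3
Click 4 (0,5) count=0: revealed 5 new [(0,4) (0,5) (0,6) (1,4) (1,5)] -> total=8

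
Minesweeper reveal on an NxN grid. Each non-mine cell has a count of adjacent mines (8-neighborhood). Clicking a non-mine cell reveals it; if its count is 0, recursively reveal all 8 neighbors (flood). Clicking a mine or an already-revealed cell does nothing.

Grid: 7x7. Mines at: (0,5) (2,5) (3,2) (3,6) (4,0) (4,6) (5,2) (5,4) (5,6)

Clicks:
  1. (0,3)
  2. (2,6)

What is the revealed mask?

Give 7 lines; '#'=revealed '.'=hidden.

Click 1 (0,3) count=0: revealed 17 new [(0,0) (0,1) (0,2) (0,3) (0,4) (1,0) (1,1) (1,2) (1,3) (1,4) (2,0) (2,1) (2,2) (2,3) (2,4) (3,0) (3,1)] -> total=17
Click 2 (2,6) count=2: revealed 1 new [(2,6)] -> total=18

Answer: #####..
#####..
#####.#
##.....
.......
.......
.......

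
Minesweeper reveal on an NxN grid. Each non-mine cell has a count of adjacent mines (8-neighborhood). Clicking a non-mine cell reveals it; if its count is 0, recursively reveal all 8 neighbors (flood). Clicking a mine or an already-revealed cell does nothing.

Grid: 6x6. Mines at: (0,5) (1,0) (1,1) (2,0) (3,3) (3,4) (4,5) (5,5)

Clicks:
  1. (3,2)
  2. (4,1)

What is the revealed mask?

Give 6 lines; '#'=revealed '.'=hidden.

Click 1 (3,2) count=1: revealed 1 new [(3,2)] -> total=1
Click 2 (4,1) count=0: revealed 12 new [(3,0) (3,1) (4,0) (4,1) (4,2) (4,3) (4,4) (5,0) (5,1) (5,2) (5,3) (5,4)] -> total=13

Answer: ......
......
......
###...
#####.
#####.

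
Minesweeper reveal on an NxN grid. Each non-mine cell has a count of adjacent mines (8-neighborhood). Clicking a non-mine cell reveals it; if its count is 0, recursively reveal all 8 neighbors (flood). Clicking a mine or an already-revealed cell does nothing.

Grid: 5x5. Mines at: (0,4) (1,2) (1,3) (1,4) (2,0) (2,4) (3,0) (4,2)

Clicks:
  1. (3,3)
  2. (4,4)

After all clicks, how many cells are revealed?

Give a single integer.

Answer: 4

Derivation:
Click 1 (3,3) count=2: revealed 1 new [(3,3)] -> total=1
Click 2 (4,4) count=0: revealed 3 new [(3,4) (4,3) (4,4)] -> total=4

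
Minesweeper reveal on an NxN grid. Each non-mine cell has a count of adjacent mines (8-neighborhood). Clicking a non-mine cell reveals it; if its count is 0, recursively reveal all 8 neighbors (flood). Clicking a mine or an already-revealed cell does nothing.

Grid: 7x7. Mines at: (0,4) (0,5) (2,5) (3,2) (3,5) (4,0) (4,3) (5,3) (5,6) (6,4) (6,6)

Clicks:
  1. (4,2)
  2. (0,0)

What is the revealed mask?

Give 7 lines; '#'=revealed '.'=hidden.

Answer: ####...
####...
####...
##.....
..#....
.......
.......

Derivation:
Click 1 (4,2) count=3: revealed 1 new [(4,2)] -> total=1
Click 2 (0,0) count=0: revealed 14 new [(0,0) (0,1) (0,2) (0,3) (1,0) (1,1) (1,2) (1,3) (2,0) (2,1) (2,2) (2,3) (3,0) (3,1)] -> total=15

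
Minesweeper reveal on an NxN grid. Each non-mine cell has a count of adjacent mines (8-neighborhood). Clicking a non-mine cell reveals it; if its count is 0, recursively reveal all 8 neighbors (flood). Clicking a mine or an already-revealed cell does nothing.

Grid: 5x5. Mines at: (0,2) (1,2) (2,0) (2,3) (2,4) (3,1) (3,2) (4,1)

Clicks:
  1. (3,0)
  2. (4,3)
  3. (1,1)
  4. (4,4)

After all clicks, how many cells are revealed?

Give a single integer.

Answer: 6

Derivation:
Click 1 (3,0) count=3: revealed 1 new [(3,0)] -> total=1
Click 2 (4,3) count=1: revealed 1 new [(4,3)] -> total=2
Click 3 (1,1) count=3: revealed 1 new [(1,1)] -> total=3
Click 4 (4,4) count=0: revealed 3 new [(3,3) (3,4) (4,4)] -> total=6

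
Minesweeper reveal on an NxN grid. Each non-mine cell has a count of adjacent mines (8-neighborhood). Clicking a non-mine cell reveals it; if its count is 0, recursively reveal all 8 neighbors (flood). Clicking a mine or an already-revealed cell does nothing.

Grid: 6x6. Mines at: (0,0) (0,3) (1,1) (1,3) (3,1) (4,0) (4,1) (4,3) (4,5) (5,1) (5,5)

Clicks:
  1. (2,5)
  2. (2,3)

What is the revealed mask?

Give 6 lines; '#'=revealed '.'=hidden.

Answer: ....##
....##
...###
....##
......
......

Derivation:
Click 1 (2,5) count=0: revealed 8 new [(0,4) (0,5) (1,4) (1,5) (2,4) (2,5) (3,4) (3,5)] -> total=8
Click 2 (2,3) count=1: revealed 1 new [(2,3)] -> total=9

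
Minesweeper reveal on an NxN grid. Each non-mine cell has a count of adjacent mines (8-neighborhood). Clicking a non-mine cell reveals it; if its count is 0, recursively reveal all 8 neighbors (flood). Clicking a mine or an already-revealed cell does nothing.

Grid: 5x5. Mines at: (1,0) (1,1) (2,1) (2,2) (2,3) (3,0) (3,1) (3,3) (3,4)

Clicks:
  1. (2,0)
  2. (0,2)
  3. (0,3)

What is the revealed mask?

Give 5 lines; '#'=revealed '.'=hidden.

Answer: ..###
..###
#....
.....
.....

Derivation:
Click 1 (2,0) count=5: revealed 1 new [(2,0)] -> total=1
Click 2 (0,2) count=1: revealed 1 new [(0,2)] -> total=2
Click 3 (0,3) count=0: revealed 5 new [(0,3) (0,4) (1,2) (1,3) (1,4)] -> total=7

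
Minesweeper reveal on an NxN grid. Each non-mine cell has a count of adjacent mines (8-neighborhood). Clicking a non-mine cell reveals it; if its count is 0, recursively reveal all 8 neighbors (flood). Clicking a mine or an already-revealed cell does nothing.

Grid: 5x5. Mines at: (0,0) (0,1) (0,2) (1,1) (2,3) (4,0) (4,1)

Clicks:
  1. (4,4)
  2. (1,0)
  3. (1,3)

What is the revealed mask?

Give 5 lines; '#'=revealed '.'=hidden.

Answer: .....
#..#.
.....
..###
..###

Derivation:
Click 1 (4,4) count=0: revealed 6 new [(3,2) (3,3) (3,4) (4,2) (4,3) (4,4)] -> total=6
Click 2 (1,0) count=3: revealed 1 new [(1,0)] -> total=7
Click 3 (1,3) count=2: revealed 1 new [(1,3)] -> total=8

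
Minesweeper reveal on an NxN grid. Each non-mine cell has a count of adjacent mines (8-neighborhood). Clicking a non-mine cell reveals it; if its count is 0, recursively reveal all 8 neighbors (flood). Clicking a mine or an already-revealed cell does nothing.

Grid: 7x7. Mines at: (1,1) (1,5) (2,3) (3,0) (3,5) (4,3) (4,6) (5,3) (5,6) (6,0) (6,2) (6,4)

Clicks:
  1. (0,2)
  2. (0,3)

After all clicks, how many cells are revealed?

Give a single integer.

Click 1 (0,2) count=1: revealed 1 new [(0,2)] -> total=1
Click 2 (0,3) count=0: revealed 5 new [(0,3) (0,4) (1,2) (1,3) (1,4)] -> total=6

Answer: 6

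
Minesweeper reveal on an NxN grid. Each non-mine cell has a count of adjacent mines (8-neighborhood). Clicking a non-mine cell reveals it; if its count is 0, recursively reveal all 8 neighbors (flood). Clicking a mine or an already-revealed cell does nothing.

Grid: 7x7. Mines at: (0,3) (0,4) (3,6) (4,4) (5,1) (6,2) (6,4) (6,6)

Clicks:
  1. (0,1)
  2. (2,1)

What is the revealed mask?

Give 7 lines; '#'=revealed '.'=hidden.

Click 1 (0,1) count=0: revealed 25 new [(0,0) (0,1) (0,2) (1,0) (1,1) (1,2) (1,3) (1,4) (1,5) (2,0) (2,1) (2,2) (2,3) (2,4) (2,5) (3,0) (3,1) (3,2) (3,3) (3,4) (3,5) (4,0) (4,1) (4,2) (4,3)] -> total=25
Click 2 (2,1) count=0: revealed 0 new [(none)] -> total=25

Answer: ###....
######.
######.
######.
####...
.......
.......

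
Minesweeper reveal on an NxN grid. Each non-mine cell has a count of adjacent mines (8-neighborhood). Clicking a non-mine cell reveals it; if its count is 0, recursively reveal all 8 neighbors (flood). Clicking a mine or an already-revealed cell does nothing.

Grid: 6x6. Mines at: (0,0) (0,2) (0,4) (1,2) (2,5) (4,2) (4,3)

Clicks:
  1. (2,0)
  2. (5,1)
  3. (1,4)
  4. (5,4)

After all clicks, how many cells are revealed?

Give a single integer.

Click 1 (2,0) count=0: revealed 10 new [(1,0) (1,1) (2,0) (2,1) (3,0) (3,1) (4,0) (4,1) (5,0) (5,1)] -> total=10
Click 2 (5,1) count=1: revealed 0 new [(none)] -> total=10
Click 3 (1,4) count=2: revealed 1 new [(1,4)] -> total=11
Click 4 (5,4) count=1: revealed 1 new [(5,4)] -> total=12

Answer: 12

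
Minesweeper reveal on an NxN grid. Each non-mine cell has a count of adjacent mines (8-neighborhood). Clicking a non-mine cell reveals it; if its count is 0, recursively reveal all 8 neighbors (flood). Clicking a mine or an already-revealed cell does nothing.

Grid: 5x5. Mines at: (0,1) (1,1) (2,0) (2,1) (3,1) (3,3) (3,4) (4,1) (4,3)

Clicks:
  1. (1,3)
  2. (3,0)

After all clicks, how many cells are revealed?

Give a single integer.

Answer: 10

Derivation:
Click 1 (1,3) count=0: revealed 9 new [(0,2) (0,3) (0,4) (1,2) (1,3) (1,4) (2,2) (2,3) (2,4)] -> total=9
Click 2 (3,0) count=4: revealed 1 new [(3,0)] -> total=10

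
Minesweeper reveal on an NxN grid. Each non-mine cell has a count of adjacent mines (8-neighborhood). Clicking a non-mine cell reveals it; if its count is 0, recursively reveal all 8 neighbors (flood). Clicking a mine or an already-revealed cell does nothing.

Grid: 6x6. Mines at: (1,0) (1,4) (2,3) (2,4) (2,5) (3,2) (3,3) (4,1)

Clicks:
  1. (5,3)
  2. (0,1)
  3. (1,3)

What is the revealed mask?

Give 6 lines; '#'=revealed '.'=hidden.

Answer: .#....
...#..
......
....##
..####
..####

Derivation:
Click 1 (5,3) count=0: revealed 10 new [(3,4) (3,5) (4,2) (4,3) (4,4) (4,5) (5,2) (5,3) (5,4) (5,5)] -> total=10
Click 2 (0,1) count=1: revealed 1 new [(0,1)] -> total=11
Click 3 (1,3) count=3: revealed 1 new [(1,3)] -> total=12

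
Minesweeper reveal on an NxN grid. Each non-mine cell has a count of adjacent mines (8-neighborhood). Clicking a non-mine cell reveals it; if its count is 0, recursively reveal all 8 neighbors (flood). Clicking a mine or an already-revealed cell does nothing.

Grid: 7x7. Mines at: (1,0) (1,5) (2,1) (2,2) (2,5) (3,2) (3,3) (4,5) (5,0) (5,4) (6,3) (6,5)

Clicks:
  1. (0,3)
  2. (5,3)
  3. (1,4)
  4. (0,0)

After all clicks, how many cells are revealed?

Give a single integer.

Click 1 (0,3) count=0: revealed 8 new [(0,1) (0,2) (0,3) (0,4) (1,1) (1,2) (1,3) (1,4)] -> total=8
Click 2 (5,3) count=2: revealed 1 new [(5,3)] -> total=9
Click 3 (1,4) count=2: revealed 0 new [(none)] -> total=9
Click 4 (0,0) count=1: revealed 1 new [(0,0)] -> total=10

Answer: 10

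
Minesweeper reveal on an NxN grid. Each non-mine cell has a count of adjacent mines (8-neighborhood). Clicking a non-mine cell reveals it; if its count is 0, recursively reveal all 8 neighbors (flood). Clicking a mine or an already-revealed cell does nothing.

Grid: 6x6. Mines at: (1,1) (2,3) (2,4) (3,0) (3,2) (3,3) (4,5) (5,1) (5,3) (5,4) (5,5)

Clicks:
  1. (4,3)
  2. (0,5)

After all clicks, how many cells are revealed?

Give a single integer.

Click 1 (4,3) count=4: revealed 1 new [(4,3)] -> total=1
Click 2 (0,5) count=0: revealed 8 new [(0,2) (0,3) (0,4) (0,5) (1,2) (1,3) (1,4) (1,5)] -> total=9

Answer: 9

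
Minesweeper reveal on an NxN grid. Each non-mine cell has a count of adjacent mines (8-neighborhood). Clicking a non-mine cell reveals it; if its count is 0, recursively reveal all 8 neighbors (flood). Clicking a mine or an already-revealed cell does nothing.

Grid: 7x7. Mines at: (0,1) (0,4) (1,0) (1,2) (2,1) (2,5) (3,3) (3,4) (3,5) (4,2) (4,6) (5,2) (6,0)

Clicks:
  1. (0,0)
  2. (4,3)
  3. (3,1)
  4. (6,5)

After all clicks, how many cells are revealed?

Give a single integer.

Answer: 13

Derivation:
Click 1 (0,0) count=2: revealed 1 new [(0,0)] -> total=1
Click 2 (4,3) count=4: revealed 1 new [(4,3)] -> total=2
Click 3 (3,1) count=2: revealed 1 new [(3,1)] -> total=3
Click 4 (6,5) count=0: revealed 10 new [(4,4) (4,5) (5,3) (5,4) (5,5) (5,6) (6,3) (6,4) (6,5) (6,6)] -> total=13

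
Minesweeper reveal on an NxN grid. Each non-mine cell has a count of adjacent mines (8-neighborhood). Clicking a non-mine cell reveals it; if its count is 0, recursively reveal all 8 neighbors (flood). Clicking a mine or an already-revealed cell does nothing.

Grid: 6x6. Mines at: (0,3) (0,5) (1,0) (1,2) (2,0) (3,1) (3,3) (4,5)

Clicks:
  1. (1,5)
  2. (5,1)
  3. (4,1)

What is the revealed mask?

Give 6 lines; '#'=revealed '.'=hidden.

Click 1 (1,5) count=1: revealed 1 new [(1,5)] -> total=1
Click 2 (5,1) count=0: revealed 10 new [(4,0) (4,1) (4,2) (4,3) (4,4) (5,0) (5,1) (5,2) (5,3) (5,4)] -> total=11
Click 3 (4,1) count=1: revealed 0 new [(none)] -> total=11

Answer: ......
.....#
......
......
#####.
#####.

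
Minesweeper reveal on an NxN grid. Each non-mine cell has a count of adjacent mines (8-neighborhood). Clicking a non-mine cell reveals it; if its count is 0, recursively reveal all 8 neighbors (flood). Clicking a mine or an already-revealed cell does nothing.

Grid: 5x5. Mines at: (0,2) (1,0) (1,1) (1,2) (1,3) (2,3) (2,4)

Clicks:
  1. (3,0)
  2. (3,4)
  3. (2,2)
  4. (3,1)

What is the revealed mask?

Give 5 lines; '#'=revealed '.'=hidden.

Answer: .....
.....
###..
#####
#####

Derivation:
Click 1 (3,0) count=0: revealed 13 new [(2,0) (2,1) (2,2) (3,0) (3,1) (3,2) (3,3) (3,4) (4,0) (4,1) (4,2) (4,3) (4,4)] -> total=13
Click 2 (3,4) count=2: revealed 0 new [(none)] -> total=13
Click 3 (2,2) count=4: revealed 0 new [(none)] -> total=13
Click 4 (3,1) count=0: revealed 0 new [(none)] -> total=13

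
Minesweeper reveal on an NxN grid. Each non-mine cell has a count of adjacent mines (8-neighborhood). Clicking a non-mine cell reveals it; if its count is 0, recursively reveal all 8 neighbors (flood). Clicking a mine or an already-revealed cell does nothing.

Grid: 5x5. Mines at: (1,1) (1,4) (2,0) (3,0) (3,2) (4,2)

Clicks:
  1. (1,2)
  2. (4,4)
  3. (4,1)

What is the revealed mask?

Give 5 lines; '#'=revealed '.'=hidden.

Answer: .....
..#..
...##
...##
.#.##

Derivation:
Click 1 (1,2) count=1: revealed 1 new [(1,2)] -> total=1
Click 2 (4,4) count=0: revealed 6 new [(2,3) (2,4) (3,3) (3,4) (4,3) (4,4)] -> total=7
Click 3 (4,1) count=3: revealed 1 new [(4,1)] -> total=8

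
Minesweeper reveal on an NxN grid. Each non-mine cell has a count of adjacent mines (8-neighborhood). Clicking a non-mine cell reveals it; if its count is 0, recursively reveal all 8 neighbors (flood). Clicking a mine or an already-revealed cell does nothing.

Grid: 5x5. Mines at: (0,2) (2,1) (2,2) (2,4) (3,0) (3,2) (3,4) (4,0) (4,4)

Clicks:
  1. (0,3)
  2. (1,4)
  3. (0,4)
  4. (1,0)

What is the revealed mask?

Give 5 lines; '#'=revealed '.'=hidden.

Answer: ...##
#..##
.....
.....
.....

Derivation:
Click 1 (0,3) count=1: revealed 1 new [(0,3)] -> total=1
Click 2 (1,4) count=1: revealed 1 new [(1,4)] -> total=2
Click 3 (0,4) count=0: revealed 2 new [(0,4) (1,3)] -> total=4
Click 4 (1,0) count=1: revealed 1 new [(1,0)] -> total=5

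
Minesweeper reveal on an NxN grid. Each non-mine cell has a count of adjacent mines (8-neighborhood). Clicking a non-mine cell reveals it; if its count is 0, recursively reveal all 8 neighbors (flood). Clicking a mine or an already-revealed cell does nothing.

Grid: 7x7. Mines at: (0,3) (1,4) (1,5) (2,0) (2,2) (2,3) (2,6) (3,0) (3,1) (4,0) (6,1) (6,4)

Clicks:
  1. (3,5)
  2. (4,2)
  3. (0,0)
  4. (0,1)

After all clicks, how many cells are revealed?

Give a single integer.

Answer: 8

Derivation:
Click 1 (3,5) count=1: revealed 1 new [(3,5)] -> total=1
Click 2 (4,2) count=1: revealed 1 new [(4,2)] -> total=2
Click 3 (0,0) count=0: revealed 6 new [(0,0) (0,1) (0,2) (1,0) (1,1) (1,2)] -> total=8
Click 4 (0,1) count=0: revealed 0 new [(none)] -> total=8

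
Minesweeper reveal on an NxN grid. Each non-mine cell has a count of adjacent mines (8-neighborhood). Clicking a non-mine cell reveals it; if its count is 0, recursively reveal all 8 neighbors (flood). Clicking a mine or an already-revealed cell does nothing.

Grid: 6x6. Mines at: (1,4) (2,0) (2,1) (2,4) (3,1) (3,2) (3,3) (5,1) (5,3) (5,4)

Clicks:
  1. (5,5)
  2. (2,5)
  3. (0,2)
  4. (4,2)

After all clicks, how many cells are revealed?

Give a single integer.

Click 1 (5,5) count=1: revealed 1 new [(5,5)] -> total=1
Click 2 (2,5) count=2: revealed 1 new [(2,5)] -> total=2
Click 3 (0,2) count=0: revealed 8 new [(0,0) (0,1) (0,2) (0,3) (1,0) (1,1) (1,2) (1,3)] -> total=10
Click 4 (4,2) count=5: revealed 1 new [(4,2)] -> total=11

Answer: 11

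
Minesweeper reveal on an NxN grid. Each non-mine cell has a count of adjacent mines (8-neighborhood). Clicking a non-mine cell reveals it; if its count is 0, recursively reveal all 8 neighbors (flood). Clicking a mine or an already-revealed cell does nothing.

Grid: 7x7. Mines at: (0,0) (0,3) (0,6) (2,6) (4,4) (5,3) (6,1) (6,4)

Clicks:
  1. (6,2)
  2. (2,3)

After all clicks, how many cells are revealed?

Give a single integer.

Click 1 (6,2) count=2: revealed 1 new [(6,2)] -> total=1
Click 2 (2,3) count=0: revealed 25 new [(1,0) (1,1) (1,2) (1,3) (1,4) (1,5) (2,0) (2,1) (2,2) (2,3) (2,4) (2,5) (3,0) (3,1) (3,2) (3,3) (3,4) (3,5) (4,0) (4,1) (4,2) (4,3) (5,0) (5,1) (5,2)] -> total=26

Answer: 26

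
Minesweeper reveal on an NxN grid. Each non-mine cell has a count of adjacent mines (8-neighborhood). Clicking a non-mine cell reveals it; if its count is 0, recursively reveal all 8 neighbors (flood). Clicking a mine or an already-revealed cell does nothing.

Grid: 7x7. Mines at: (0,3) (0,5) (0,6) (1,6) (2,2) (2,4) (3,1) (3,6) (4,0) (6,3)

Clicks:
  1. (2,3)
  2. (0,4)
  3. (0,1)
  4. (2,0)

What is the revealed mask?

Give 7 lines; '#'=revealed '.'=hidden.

Click 1 (2,3) count=2: revealed 1 new [(2,3)] -> total=1
Click 2 (0,4) count=2: revealed 1 new [(0,4)] -> total=2
Click 3 (0,1) count=0: revealed 8 new [(0,0) (0,1) (0,2) (1,0) (1,1) (1,2) (2,0) (2,1)] -> total=10
Click 4 (2,0) count=1: revealed 0 new [(none)] -> total=10

Answer: ###.#..
###....
##.#...
.......
.......
.......
.......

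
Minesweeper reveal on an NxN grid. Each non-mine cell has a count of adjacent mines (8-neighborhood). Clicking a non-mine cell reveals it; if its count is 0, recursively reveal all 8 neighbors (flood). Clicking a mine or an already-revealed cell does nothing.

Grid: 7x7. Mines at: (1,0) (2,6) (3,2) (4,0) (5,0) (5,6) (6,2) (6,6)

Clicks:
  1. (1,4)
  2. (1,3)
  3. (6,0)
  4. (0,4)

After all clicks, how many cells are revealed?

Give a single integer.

Answer: 30

Derivation:
Click 1 (1,4) count=0: revealed 29 new [(0,1) (0,2) (0,3) (0,4) (0,5) (0,6) (1,1) (1,2) (1,3) (1,4) (1,5) (1,6) (2,1) (2,2) (2,3) (2,4) (2,5) (3,3) (3,4) (3,5) (4,3) (4,4) (4,5) (5,3) (5,4) (5,5) (6,3) (6,4) (6,5)] -> total=29
Click 2 (1,3) count=0: revealed 0 new [(none)] -> total=29
Click 3 (6,0) count=1: revealed 1 new [(6,0)] -> total=30
Click 4 (0,4) count=0: revealed 0 new [(none)] -> total=30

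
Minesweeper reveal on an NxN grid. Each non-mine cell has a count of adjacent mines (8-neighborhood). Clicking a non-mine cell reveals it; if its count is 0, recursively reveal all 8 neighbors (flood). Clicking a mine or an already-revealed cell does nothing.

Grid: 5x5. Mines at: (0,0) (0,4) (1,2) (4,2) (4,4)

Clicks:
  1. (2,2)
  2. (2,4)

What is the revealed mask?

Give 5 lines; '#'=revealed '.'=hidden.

Answer: .....
...##
..###
...##
.....

Derivation:
Click 1 (2,2) count=1: revealed 1 new [(2,2)] -> total=1
Click 2 (2,4) count=0: revealed 6 new [(1,3) (1,4) (2,3) (2,4) (3,3) (3,4)] -> total=7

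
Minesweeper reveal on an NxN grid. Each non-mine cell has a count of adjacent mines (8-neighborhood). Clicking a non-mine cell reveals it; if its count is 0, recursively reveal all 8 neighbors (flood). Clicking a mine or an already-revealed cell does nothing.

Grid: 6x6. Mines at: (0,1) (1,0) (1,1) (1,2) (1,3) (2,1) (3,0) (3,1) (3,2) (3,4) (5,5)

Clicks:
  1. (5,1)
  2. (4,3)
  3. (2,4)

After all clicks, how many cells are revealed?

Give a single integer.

Click 1 (5,1) count=0: revealed 10 new [(4,0) (4,1) (4,2) (4,3) (4,4) (5,0) (5,1) (5,2) (5,3) (5,4)] -> total=10
Click 2 (4,3) count=2: revealed 0 new [(none)] -> total=10
Click 3 (2,4) count=2: revealed 1 new [(2,4)] -> total=11

Answer: 11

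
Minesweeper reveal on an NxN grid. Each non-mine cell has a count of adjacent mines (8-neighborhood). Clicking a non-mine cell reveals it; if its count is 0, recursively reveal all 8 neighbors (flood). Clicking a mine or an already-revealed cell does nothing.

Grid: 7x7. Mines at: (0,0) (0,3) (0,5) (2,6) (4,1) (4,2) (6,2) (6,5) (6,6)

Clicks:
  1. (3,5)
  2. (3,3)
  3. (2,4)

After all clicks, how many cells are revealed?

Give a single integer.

Click 1 (3,5) count=1: revealed 1 new [(3,5)] -> total=1
Click 2 (3,3) count=1: revealed 1 new [(3,3)] -> total=2
Click 3 (2,4) count=0: revealed 25 new [(1,0) (1,1) (1,2) (1,3) (1,4) (1,5) (2,0) (2,1) (2,2) (2,3) (2,4) (2,5) (3,0) (3,1) (3,2) (3,4) (3,6) (4,3) (4,4) (4,5) (4,6) (5,3) (5,4) (5,5) (5,6)] -> total=27

Answer: 27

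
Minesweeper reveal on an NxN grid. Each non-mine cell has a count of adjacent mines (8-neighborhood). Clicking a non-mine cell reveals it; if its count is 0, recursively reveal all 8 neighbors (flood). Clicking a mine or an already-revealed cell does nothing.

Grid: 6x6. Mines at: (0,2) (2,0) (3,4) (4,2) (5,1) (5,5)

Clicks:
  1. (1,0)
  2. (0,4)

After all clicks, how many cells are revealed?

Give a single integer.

Click 1 (1,0) count=1: revealed 1 new [(1,0)] -> total=1
Click 2 (0,4) count=0: revealed 9 new [(0,3) (0,4) (0,5) (1,3) (1,4) (1,5) (2,3) (2,4) (2,5)] -> total=10

Answer: 10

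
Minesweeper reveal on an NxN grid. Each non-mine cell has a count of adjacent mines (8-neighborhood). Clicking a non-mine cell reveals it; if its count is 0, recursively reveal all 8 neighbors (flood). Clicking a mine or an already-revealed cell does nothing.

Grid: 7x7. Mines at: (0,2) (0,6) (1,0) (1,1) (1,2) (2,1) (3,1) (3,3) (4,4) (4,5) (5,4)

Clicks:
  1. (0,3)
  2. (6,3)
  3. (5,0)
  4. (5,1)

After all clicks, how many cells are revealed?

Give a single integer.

Click 1 (0,3) count=2: revealed 1 new [(0,3)] -> total=1
Click 2 (6,3) count=1: revealed 1 new [(6,3)] -> total=2
Click 3 (5,0) count=0: revealed 11 new [(4,0) (4,1) (4,2) (4,3) (5,0) (5,1) (5,2) (5,3) (6,0) (6,1) (6,2)] -> total=13
Click 4 (5,1) count=0: revealed 0 new [(none)] -> total=13

Answer: 13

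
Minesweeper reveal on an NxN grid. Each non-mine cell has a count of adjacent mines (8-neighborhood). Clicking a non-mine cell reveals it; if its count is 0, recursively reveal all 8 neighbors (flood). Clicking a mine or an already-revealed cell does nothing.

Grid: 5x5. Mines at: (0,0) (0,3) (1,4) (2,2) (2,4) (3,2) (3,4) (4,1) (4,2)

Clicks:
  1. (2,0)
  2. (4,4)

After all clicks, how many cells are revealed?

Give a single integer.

Answer: 7

Derivation:
Click 1 (2,0) count=0: revealed 6 new [(1,0) (1,1) (2,0) (2,1) (3,0) (3,1)] -> total=6
Click 2 (4,4) count=1: revealed 1 new [(4,4)] -> total=7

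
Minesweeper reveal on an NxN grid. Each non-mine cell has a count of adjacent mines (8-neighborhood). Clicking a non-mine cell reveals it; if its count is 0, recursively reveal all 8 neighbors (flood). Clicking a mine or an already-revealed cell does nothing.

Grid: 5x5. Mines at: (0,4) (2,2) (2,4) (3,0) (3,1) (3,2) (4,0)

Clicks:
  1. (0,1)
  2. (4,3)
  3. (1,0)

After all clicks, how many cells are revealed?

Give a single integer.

Click 1 (0,1) count=0: revealed 10 new [(0,0) (0,1) (0,2) (0,3) (1,0) (1,1) (1,2) (1,3) (2,0) (2,1)] -> total=10
Click 2 (4,3) count=1: revealed 1 new [(4,3)] -> total=11
Click 3 (1,0) count=0: revealed 0 new [(none)] -> total=11

Answer: 11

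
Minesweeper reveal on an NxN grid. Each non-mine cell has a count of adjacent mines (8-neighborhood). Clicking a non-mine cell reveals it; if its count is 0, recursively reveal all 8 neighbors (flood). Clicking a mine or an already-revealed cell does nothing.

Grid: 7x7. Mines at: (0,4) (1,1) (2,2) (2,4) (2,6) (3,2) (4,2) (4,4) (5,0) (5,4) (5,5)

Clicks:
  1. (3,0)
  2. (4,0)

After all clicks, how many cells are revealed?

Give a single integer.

Click 1 (3,0) count=0: revealed 6 new [(2,0) (2,1) (3,0) (3,1) (4,0) (4,1)] -> total=6
Click 2 (4,0) count=1: revealed 0 new [(none)] -> total=6

Answer: 6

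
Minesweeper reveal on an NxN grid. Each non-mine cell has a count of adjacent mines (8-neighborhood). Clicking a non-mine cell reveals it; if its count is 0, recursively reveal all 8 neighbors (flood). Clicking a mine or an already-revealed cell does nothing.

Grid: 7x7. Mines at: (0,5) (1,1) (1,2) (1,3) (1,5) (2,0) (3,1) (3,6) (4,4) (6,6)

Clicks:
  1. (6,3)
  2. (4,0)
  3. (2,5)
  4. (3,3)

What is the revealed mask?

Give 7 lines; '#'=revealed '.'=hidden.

Answer: .......
.......
.....#.
...#...
####...
######.
######.

Derivation:
Click 1 (6,3) count=0: revealed 16 new [(4,0) (4,1) (4,2) (4,3) (5,0) (5,1) (5,2) (5,3) (5,4) (5,5) (6,0) (6,1) (6,2) (6,3) (6,4) (6,5)] -> total=16
Click 2 (4,0) count=1: revealed 0 new [(none)] -> total=16
Click 3 (2,5) count=2: revealed 1 new [(2,5)] -> total=17
Click 4 (3,3) count=1: revealed 1 new [(3,3)] -> total=18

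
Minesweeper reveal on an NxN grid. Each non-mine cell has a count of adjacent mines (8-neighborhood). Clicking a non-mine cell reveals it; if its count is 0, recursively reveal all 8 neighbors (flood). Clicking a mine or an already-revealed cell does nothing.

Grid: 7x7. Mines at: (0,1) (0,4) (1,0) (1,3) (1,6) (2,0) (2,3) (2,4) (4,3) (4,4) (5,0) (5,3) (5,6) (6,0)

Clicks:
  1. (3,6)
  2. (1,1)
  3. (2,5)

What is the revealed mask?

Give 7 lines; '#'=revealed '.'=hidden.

Answer: .......
.#.....
.....##
.....##
.....##
.......
.......

Derivation:
Click 1 (3,6) count=0: revealed 6 new [(2,5) (2,6) (3,5) (3,6) (4,5) (4,6)] -> total=6
Click 2 (1,1) count=3: revealed 1 new [(1,1)] -> total=7
Click 3 (2,5) count=2: revealed 0 new [(none)] -> total=7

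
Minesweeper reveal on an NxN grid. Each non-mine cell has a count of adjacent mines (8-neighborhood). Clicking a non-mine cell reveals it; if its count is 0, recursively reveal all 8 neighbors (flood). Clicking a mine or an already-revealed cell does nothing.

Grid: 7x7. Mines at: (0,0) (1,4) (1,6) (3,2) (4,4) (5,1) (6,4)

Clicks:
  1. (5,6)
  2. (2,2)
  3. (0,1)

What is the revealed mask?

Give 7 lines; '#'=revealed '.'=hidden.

Answer: .#.....
.......
..#..##
.....##
.....##
.....##
.....##

Derivation:
Click 1 (5,6) count=0: revealed 10 new [(2,5) (2,6) (3,5) (3,6) (4,5) (4,6) (5,5) (5,6) (6,5) (6,6)] -> total=10
Click 2 (2,2) count=1: revealed 1 new [(2,2)] -> total=11
Click 3 (0,1) count=1: revealed 1 new [(0,1)] -> total=12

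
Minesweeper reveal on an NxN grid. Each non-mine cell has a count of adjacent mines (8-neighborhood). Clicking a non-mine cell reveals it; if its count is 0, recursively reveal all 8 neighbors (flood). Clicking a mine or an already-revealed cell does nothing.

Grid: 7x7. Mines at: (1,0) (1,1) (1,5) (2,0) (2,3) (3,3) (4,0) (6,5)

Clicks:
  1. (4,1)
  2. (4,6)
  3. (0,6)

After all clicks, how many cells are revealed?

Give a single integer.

Click 1 (4,1) count=1: revealed 1 new [(4,1)] -> total=1
Click 2 (4,6) count=0: revealed 12 new [(2,4) (2,5) (2,6) (3,4) (3,5) (3,6) (4,4) (4,5) (4,6) (5,4) (5,5) (5,6)] -> total=13
Click 3 (0,6) count=1: revealed 1 new [(0,6)] -> total=14

Answer: 14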